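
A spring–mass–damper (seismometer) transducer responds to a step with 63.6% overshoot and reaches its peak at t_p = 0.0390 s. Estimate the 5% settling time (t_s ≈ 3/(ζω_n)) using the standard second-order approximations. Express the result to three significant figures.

t_s ≈ 0.259 s

ζ from %OS: ζ = |ln 0.636|/√(π²+ln²0.636) = 0.143.
From t_p = π/ω_d, ω_d = π/0.0390 = 80.6 rad/s, so ω_n = ω_d/√(1−ζ²) = 81.4 rad/s.
t_s ≈ 3/(ζω_n) = 3/(0.143·81.4) = 0.259 s.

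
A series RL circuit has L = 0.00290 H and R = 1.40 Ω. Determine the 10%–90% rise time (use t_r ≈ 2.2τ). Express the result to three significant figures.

t_r ≈ 0.00456 s

τ = L/R = 0.00290/1.40 = 0.00207 s.
t_r ≈ 2.2τ = 0.00456 s.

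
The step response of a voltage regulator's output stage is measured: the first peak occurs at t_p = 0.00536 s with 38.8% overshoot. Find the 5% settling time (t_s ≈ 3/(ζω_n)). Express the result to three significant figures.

The overshoot fixes ζ = −ln(OS)/√(π²+ln²(OS)) = 0.289.
From t_p = π/ω_d, ω_d = π/0.00536 = 586 rad/s, so ω_n = ω_d/√(1−ζ²) = 612 rad/s.
t_s ≈ 3/(ζω_n) = 3/(0.289·612) = 0.0170 s.

t_s ≈ 0.0170 s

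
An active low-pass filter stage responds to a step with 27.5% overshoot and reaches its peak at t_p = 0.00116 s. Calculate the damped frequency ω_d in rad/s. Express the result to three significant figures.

t_p = π/ω_d, so ω_d = π/0.00116 = 2710 rad/s.

ω_d ≈ 2710 rad/s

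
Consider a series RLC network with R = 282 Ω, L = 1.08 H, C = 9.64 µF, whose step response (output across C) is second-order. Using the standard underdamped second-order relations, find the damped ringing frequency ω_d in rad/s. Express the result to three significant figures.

ω_d ≈ 281 rad/s

For a series RLC circuit (capacitor voltage as output), ω_n = 1/√(LC) = 1/√(1.08 H · 9.64 µF) = 310 rad/s.
ζ = (R/2)·√(C/L) = (282/2)·√(9.64 µF/1.08 H) = 0.421.
ω_d = 310·√(1 − 0.421²) = 281 rad/s.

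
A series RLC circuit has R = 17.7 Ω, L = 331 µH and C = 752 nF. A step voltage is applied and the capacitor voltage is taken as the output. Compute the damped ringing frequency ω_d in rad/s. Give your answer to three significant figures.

ω_d ≈ 57500 rad/s

For a series RLC circuit (capacitor voltage as output), ω_n = 1/√(LC) = 1/√(331 µH · 752 nF) = 63400 rad/s.
ζ = (R/2)·√(C/L) = (17.7/2)·√(752 nF/331 µH) = 0.422.
ω_d = ω_n√(1−ζ²) = 57500 rad/s.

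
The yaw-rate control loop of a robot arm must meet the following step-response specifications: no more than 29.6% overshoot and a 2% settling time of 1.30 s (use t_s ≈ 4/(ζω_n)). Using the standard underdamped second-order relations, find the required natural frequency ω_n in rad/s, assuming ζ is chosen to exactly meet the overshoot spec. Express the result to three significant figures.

ζ = −ln(OS)/√(π² + (ln OS)²). With OS = 0.296, ln OS = −1.217 and ζ = 1.217/3.369 = 0.361.
From t_s ≈ 4/(ζω_n): ω_n = 4/(ζ·t_s) = 4/(0.361·1.30) = 8.52 rad/s.

ω_n ≈ 8.52 rad/s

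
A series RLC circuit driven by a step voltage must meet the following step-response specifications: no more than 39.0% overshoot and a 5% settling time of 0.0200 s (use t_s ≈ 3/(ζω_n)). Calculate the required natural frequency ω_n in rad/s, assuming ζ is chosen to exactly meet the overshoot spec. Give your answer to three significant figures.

ζ = −ln(OS)/√(π² + (ln OS)²). With OS = 0.390, ln OS = −0.9416 and ζ = 0.9416/3.280 = 0.287.
Then ω_n = 3/(ζ t_s) = 3/(0.287 × 0.0200) = 522 rad/s.

ω_n ≈ 522 rad/s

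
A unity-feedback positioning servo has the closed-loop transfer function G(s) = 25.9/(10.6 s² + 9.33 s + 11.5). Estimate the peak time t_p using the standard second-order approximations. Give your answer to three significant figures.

Dividing through by 10.6: denominator becomes s² + 0.8802 s + 1.085.
So ω_n = √1.085 = 1.04 rad/s and ζ = 0.8802/(2·1.04) = 0.423.
ω_d = 1.04·√(1 − 0.423²) = 0.944 rad/s. t_p = π/ω_d = 3.33 s.

t_p ≈ 3.33 s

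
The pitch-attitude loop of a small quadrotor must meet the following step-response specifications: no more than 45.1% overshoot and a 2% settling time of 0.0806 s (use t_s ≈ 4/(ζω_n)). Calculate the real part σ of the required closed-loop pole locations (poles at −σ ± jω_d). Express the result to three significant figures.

The settling-time spec alone fixes σ = ζω_n = 4/t_s = 4/0.0806 = 49.6.
(Overshoot then fixes ζ = 0.246 and hence ω_d = σ·√(1−ζ²)/ζ = 196 rad/s.)

σ ≈ 49.6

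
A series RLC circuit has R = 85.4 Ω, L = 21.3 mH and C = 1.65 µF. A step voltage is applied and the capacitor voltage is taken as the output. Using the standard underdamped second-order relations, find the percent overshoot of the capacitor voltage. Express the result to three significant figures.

For a series RLC circuit (capacitor voltage as output), ω_n = 1/√(LC) = 1/√(21.3 mH · 1.65 µF) = 5330 rad/s.
ζ = (R/2)·√(C/L) = (85.4/2)·√(1.65 µF/21.3 mH) = 0.376.
%OS = 100 e^{−πζ/√(1−ζ²)} with ζ = 0.376 gives 28.0%.

%OS ≈ 28.0%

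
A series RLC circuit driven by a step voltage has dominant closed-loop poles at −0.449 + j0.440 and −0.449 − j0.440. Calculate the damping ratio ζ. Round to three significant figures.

The poles are at −σ ± jω_d with σ = 0.449 and ω_d = 0.440, so ω_n = √(σ²+ω_d²) = 0.629 rad/s and ζ = σ/ω_n = 0.714.

ζ ≈ 0.714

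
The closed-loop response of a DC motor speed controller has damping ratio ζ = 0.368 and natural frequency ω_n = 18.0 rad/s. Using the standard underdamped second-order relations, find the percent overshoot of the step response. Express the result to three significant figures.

%OS ≈ 28.8%

For an underdamped second-order system, %OS = 100·exp(−πζ/√(1−ζ²)).
πζ/√(1−ζ²) = π·0.368/√(1−0.135) = 1.243, so %OS = 100·e^(−1.243) = 28.8%.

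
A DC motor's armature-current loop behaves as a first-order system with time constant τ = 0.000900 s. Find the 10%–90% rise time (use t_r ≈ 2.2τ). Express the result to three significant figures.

t_r ≈ 0.00198 s

t_r ≈ 2.2τ = 0.00198 s.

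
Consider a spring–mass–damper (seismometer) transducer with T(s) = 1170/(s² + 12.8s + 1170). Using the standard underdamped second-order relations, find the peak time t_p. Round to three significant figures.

t_p ≈ 0.0935 s

Matching coefficients with s² + 2ζω_n s + ω_n² gives ω_n² = 1170 ⇒ ω_n = 34.2 rad/s, and ζ = 12.8/(2ω_n) = 0.187.
ω_d = 34.2·√(1 − 0.187²) = 33.6 rad/s. Then t_p = π/ω_d = 0.0935 s.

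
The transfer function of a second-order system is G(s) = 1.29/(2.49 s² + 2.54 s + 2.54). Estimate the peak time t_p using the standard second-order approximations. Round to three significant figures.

t_p ≈ 3.60 s

Dividing through by 2.49: denominator becomes s² + 1.020 s + 1.020.
So ω_n = √1.020 = 1.01 rad/s and ζ = 1.020/(2·1.01) = 0.505.
ω_d = 1.01·√(1 − 0.505²) = 0.872 rad/s. t_p = π/ω_d = 3.60 s.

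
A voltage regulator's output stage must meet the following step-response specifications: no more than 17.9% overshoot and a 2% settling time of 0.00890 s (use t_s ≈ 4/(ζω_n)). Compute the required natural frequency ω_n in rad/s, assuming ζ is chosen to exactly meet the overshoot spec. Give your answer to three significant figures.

Inverting the overshoot relation: ζ = |ln 0.179|/√(π² + ln²0.179) = 0.480.
Then ω_n = 4/(ζ t_s) = 4/(0.480 × 0.00890) = 936 rad/s.

ω_n ≈ 936 rad/s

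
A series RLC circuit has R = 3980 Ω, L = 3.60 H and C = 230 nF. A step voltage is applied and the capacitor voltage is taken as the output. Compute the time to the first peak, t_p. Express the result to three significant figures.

For a series RLC circuit (capacitor voltage as output), ω_n = 1/√(LC) = 1/√(3.60 H · 230 nF) = 1100 rad/s.
ζ = (R/2)·√(C/L) = (3980/2)·√(230 nF/3.60 H) = 0.503.
The damped frequency ω_d = ω_n√(1−ζ²) = 950 rad/s. t_p = π/ω_d = 0.00331 s.

t_p ≈ 0.00331 s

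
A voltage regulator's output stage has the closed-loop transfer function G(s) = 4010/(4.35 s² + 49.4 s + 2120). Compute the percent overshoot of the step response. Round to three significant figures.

Dividing through by 4.35: denominator becomes s² + 11.36 s + 487.4.
So ω_n = √487.4 = 22.1 rad/s and ζ = 11.36/(2·22.1) = 0.257.
%OS = 100·exp(−πζ/√(1−ζ²)) = 43.3%.

%OS ≈ 43.3%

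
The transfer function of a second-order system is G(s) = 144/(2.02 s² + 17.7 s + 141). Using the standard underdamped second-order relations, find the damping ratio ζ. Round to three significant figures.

ζ ≈ 0.524

Dividing through by 2.02: denominator becomes s² + 8.762 s + 69.80.
So ω_n = √69.80 = 8.35 rad/s and ζ = 8.762/(2·8.35) = 0.524.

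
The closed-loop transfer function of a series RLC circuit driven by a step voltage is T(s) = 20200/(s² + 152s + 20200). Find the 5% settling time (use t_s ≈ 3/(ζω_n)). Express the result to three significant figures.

Matching coefficients with s² + 2ζω_n s + ω_n² gives ω_n² = 20200 ⇒ ω_n = 142 rad/s, and ζ = 152/(2ω_n) = 0.535.
t_s ≈ 3/(ζω_n) = 3/(0.535·142) = 0.0395 s.

t_s ≈ 0.0395 s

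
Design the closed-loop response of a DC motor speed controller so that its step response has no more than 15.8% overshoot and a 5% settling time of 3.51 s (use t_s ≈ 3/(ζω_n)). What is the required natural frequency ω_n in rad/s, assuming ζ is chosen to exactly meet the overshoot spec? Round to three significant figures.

ζ = −ln(OS)/√(π² + (ln OS)²). With OS = 0.158, ln OS = −1.845 and ζ = 1.845/3.643 = 0.506.
From t_s ≈ 3/(ζω_n): ω_n = 3/(ζ·t_s) = 3/(0.506·3.51) = 1.69 rad/s.

ω_n ≈ 1.69 rad/s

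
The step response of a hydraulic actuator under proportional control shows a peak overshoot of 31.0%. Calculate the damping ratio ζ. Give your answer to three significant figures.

ζ = −ln(OS)/√(π² + (ln OS)²). With OS = 0.310, ln OS = −1.171 and ζ = 1.171/3.353 = 0.349.

ζ ≈ 0.349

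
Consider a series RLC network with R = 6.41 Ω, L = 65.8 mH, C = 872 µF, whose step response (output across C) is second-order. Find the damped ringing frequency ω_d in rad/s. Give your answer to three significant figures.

ω_d ≈ 123 rad/s

For a series RLC circuit (capacitor voltage as output), ω_n = 1/√(LC) = 1/√(65.8 mH · 872 µF) = 132 rad/s.
ζ = (R/2)·√(C/L) = (6.41/2)·√(872 µF/65.8 mH) = 0.369.
ω_d = 132·√(1 − 0.369²) = 123 rad/s.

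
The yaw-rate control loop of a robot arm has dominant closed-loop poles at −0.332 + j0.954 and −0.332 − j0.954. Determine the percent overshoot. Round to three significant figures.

The poles are at −σ ± jω_d with σ = 0.332 and ω_d = 0.954, so ω_n = √(σ²+ω_d²) = 1.01 rad/s and ζ = σ/ω_n = 0.329.
%OS = 100·exp(−πζ/√(1−ζ²)) = 33.5%.

%OS ≈ 33.5%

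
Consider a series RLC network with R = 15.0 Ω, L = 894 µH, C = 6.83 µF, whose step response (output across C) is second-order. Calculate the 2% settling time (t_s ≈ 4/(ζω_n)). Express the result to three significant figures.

t_s ≈ 0.000477 s

For a series RLC circuit (capacitor voltage as output), ω_n = 1/√(LC) = 1/√(894 µH · 6.83 µF) = 12800 rad/s.
ζ = (R/2)·√(C/L) = (15.0/2)·√(6.83 µF/894 µH) = 0.656.
t_s ≈ 4/(ζω_n) = 0.000477 s.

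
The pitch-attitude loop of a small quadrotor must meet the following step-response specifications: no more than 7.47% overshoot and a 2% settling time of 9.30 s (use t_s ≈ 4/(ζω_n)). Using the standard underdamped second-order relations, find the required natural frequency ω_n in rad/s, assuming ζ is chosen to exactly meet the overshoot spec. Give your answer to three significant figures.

ζ = −ln(OS)/√(π² + (ln OS)²). With OS = 0.0747, ln OS = −2.594 and ζ = 2.594/4.074 = 0.637.
From t_s ≈ 4/(ζω_n): ω_n = 4/(ζ·t_s) = 4/(0.637·9.30) = 0.675 rad/s.

ω_n ≈ 0.675 rad/s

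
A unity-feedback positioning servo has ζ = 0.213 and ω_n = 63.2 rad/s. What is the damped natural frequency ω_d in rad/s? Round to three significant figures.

ω_d = ω_n√(1−ζ²) = 63.2·√0.955 = 61.7 rad/s.

ω_d ≈ 61.7 rad/s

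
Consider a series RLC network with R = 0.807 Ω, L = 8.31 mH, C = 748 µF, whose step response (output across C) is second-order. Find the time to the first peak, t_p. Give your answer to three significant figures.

For a series RLC circuit (capacitor voltage as output), ω_n = 1/√(LC) = 1/√(8.31 mH · 748 µF) = 401 rad/s.
ζ = (R/2)·√(C/L) = (0.807/2)·√(748 µF/8.31 mH) = 0.121.
The damped frequency ω_d = ω_n√(1−ζ²) = 398 rad/s. t_p = π/ω_d = 0.00789 s.

t_p ≈ 0.00789 s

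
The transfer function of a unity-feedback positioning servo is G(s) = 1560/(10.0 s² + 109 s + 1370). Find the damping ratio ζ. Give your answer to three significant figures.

ζ ≈ 0.466

Dividing through by 10.0: denominator becomes s² + 10.90 s + 137.0.
So ω_n = √137.0 = 11.7 rad/s and ζ = 10.90/(2·11.7) = 0.466.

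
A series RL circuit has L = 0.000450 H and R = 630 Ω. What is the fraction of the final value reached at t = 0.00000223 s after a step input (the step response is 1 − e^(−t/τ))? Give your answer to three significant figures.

y/y_∞ ≈ 0.956

τ = L/R = 0.000450/630 = 0.000000714 s.
y(t)/y_∞ = 1 − e^(−t/τ) = 1 − e^(−0.00000223/0.000000714) = 1 − e^(−3.12) = 0.956.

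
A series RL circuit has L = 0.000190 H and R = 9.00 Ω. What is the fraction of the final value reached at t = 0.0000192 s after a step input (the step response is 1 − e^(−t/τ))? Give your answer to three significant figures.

y/y_∞ ≈ 0.597

τ = L/R = 0.000190/9.00 = 0.0000211 s.
y(t)/y_∞ = 1 − e^(−t/τ) = 1 − e^(−0.0000192/0.0000211) = 1 − e^(−0.909) = 0.597.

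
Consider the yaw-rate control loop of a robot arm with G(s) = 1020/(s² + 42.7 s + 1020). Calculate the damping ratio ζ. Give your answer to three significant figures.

Comparing the denominator to s² + 2ζω_n s + ω_n²: ω_n = √1020 = 31.9 rad/s, and 2ζω_n = 42.7 so ζ = 42.7/(2·31.9) = 0.668.

ζ ≈ 0.668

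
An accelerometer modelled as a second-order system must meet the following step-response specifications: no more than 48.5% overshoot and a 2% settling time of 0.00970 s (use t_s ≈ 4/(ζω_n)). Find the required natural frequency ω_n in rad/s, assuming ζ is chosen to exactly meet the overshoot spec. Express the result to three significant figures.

ω_n ≈ 1840 rad/s

From %OS = 100·exp(−πζ/√(1−ζ²)), invert to get ζ = −ln(OS)/√(π² + ln²(OS)) with OS = 0.485.
−ln 0.485 = 0.7236, so ζ = 0.7236/√(π² + 0.5236) = 0.224.
From t_s ≈ 4/(ζω_n): ω_n = 4/(ζ·t_s) = 4/(0.224·0.00970) = 1840 rad/s.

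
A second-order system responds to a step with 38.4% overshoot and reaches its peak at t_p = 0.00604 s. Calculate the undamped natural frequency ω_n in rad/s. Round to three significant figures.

ζ from %OS: ζ = |ln 0.384|/√(π²+ln²0.384) = 0.291.
From t_p = π/ω_d, ω_d = π/0.00604 = 520 rad/s, so ω_n = ω_d/√(1−ζ²) = 544 rad/s.

ω_n ≈ 544 rad/s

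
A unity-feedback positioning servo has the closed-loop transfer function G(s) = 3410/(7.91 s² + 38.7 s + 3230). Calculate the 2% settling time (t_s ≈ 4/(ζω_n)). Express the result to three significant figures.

t_s ≈ 1.64 s

Dividing through by 7.91: denominator becomes s² + 4.893 s + 408.3.
So ω_n = √408.3 = 20.2 rad/s and ζ = 4.893/(2·20.2) = 0.121.
t_s ≈ 4/(ζω_n) = 1.64 s.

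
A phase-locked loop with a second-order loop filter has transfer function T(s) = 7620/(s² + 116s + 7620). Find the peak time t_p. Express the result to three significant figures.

ω_n = √7620 = 87.3 rad/s; ζ = 116/(2·87.3) = 0.664.
The damped frequency ω_d = ω_n√(1−ζ²) = 65.2 rad/s. Then t_p = π/ω_d = 0.0482 s.

t_p ≈ 0.0482 s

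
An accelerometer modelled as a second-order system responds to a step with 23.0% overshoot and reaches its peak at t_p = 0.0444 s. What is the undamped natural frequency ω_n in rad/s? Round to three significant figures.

ω_n ≈ 78.1 rad/s

From the overshoot, ζ = −ln(OS)/√(π²+ln²(OS)) = 0.424.
From t_p = π/ω_d, ω_d = π/0.0444 = 70.8 rad/s, so ω_n = ω_d/√(1−ζ²) = 78.1 rad/s.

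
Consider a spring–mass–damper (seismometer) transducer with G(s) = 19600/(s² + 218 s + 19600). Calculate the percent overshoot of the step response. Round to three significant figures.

ω_n = √19600 = 140 rad/s; ζ = 218/(2·140) = 0.779.
%OS = 100 e^{−πζ/√(1−ζ²)} with ζ = 0.779 gives 2.03%.

%OS ≈ 2.03%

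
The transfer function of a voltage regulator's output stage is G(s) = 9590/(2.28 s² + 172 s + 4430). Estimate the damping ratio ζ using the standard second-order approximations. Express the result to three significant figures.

Dividing through by 2.28: denominator becomes s² + 75.44 s + 1943.
So ω_n = √1943 = 44.1 rad/s and ζ = 75.44/(2·44.1) = 0.856.

ζ ≈ 0.856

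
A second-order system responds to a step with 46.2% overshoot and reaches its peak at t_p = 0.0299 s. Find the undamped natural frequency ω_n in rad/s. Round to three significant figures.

From the overshoot, ζ = −ln(OS)/√(π²+ln²(OS)) = 0.239.
From t_p = π/ω_d, ω_d = π/0.0299 = 105 rad/s, so ω_n = ω_d/√(1−ζ²) = 108 rad/s.

ω_n ≈ 108 rad/s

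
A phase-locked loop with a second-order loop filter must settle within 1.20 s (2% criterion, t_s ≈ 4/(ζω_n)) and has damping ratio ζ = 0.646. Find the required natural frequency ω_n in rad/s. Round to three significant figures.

Rearranging t_s ≈ 4/(ζω_n) gives ω_n = 4/(ζ·t_s) = 4/(0.646 × 1.20) = 5.16 rad/s.

ω_n ≈ 5.16 rad/s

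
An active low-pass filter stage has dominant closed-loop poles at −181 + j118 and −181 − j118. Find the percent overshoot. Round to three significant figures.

%OS ≈ 0.808%

With σ = 181, ω_d = 118: ω_n = √(σ²+ω_d²) = 216 rad/s, ζ = σ/ω_n = 0.838.
Overshoot: exp(−π·0.838/√(1−0.838²)) = 0.00808, i.e. 0.808%.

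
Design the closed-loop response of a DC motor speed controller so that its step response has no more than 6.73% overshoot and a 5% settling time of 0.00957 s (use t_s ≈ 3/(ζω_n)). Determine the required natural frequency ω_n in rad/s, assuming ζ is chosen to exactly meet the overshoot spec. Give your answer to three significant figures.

ω_n ≈ 481 rad/s

Inverting the overshoot relation: ζ = |ln 0.0673|/√(π² + ln²0.0673) = 0.652.
From t_s ≈ 3/(ζω_n): ω_n = 3/(ζ·t_s) = 3/(0.652·0.00957) = 481 rad/s.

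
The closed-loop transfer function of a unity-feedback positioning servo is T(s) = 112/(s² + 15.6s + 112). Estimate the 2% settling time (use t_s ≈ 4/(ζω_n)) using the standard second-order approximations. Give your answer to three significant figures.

t_s ≈ 0.513 s

Comparing the denominator to s² + 2ζω_n s + ω_n²: ω_n = √112 = 10.6 rad/s, and 2ζω_n = 15.6 so ζ = 15.6/(2·10.6) = 0.737.
t_s ≈ 4/(ζω_n) = 4/(0.737·10.6) = 0.513 s.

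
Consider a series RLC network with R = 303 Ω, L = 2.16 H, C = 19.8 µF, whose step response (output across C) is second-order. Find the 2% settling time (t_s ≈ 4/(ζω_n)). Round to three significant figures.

For a series RLC circuit (capacitor voltage as output), ω_n = 1/√(LC) = 1/√(2.16 H · 19.8 µF) = 153 rad/s.
ζ = (R/2)·√(C/L) = (303/2)·√(19.8 µF/2.16 H) = 0.459.
t_s ≈ 4/(ζω_n) = 0.0570 s.

t_s ≈ 0.0570 s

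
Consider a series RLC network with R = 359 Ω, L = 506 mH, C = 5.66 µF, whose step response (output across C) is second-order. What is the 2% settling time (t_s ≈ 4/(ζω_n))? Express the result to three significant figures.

For a series RLC circuit (capacitor voltage as output), ω_n = 1/√(LC) = 1/√(506 mH · 5.66 µF) = 591 rad/s.
ζ = (R/2)·√(C/L) = (359/2)·√(5.66 µF/506 mH) = 0.600.
t_s ≈ 4/(ζω_n) = 0.0113 s.

t_s ≈ 0.0113 s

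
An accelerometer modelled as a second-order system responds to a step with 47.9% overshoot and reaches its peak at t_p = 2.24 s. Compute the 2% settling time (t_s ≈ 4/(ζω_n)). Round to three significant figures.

The overshoot fixes ζ = −ln(OS)/√(π²+ln²(OS)) = 0.228.
t_p = π/ω_d ⇒ ω_d = 1.40 rad/s; then ω_n = ω_d/√(1−ζ²) = 1.44 rad/s.
t_s ≈ 4/(ζω_n) = 4/(0.228·1.44) = 12.2 s.

t_s ≈ 12.2 s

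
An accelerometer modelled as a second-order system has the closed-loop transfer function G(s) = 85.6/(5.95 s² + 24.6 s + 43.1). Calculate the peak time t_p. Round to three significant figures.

t_p ≈ 1.82 s

Dividing through by 5.95: denominator becomes s² + 4.134 s + 7.244.
So ω_n = √7.244 = 2.69 rad/s and ζ = 4.134/(2·2.69) = 0.768.
ω_d = ω_n√(1−ζ²) = 1.72 rad/s. t_p = π/ω_d = 1.82 s.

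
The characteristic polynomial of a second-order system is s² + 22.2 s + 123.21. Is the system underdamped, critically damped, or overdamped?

critically damped

a² − 4b = 22.2² − 4·123.21 = 0 (repeated real root); the system is critically damped.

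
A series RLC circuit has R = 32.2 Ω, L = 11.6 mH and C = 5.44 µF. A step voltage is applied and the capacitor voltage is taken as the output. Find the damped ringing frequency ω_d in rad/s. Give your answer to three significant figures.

ω_d ≈ 3730 rad/s

For a series RLC circuit (capacitor voltage as output), ω_n = 1/√(LC) = 1/√(11.6 mH · 5.44 µF) = 3980 rad/s.
ζ = (R/2)·√(C/L) = (32.2/2)·√(5.44 µF/11.6 mH) = 0.349.
ω_d = ω_n√(1−ζ²) = 3730 rad/s.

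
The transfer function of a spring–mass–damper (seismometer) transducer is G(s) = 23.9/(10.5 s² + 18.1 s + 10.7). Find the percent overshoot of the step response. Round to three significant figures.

%OS ≈ 0.578%

Dividing through by 10.5: denominator becomes s² + 1.724 s + 1.019.
So ω_n = √1.019 = 1.01 rad/s and ζ = 1.724/(2·1.01) = 0.854.
Overshoot: exp(−π·0.854/√(1−0.854²)) = 0.00578, i.e. 0.578%.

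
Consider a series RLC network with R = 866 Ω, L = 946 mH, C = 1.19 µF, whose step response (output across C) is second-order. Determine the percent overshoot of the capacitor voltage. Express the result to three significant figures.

%OS ≈ 17.5%

For a series RLC circuit (capacitor voltage as output), ω_n = 1/√(LC) = 1/√(946 mH · 1.19 µF) = 942 rad/s.
ζ = (R/2)·√(C/L) = (866/2)·√(1.19 µF/946 mH) = 0.486.
Overshoot: exp(−π·0.486/√(1−0.486²)) = 0.175, i.e. 17.5%.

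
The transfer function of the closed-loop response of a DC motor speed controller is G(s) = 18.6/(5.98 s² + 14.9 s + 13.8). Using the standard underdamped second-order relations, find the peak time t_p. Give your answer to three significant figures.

t_p ≈ 3.61 s

Dividing through by 5.98: denominator becomes s² + 2.492 s + 2.308.
So ω_n = √2.308 = 1.52 rad/s and ζ = 2.492/(2·1.52) = 0.820.
ω_d = ω_n√(1−ζ²) = 0.869 rad/s. t_p = π/ω_d = 3.61 s.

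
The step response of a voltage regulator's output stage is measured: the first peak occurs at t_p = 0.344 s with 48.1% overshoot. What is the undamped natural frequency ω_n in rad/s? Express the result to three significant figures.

From the overshoot, ζ = −ln(OS)/√(π²+ln²(OS)) = 0.227.
From t_p = π/ω_d, ω_d = π/0.344 = 9.13 rad/s, so ω_n = ω_d/√(1−ζ²) = 9.38 rad/s.

ω_n ≈ 9.38 rad/s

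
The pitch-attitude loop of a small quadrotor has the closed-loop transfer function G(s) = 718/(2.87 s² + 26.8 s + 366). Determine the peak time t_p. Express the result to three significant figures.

Dividing through by 2.87: denominator becomes s² + 9.338 s + 127.5.
So ω_n = √127.5 = 11.3 rad/s and ζ = 9.338/(2·11.3) = 0.413.
ω_d = 11.3·√(1 − 0.413²) = 10.3 rad/s. t_p = π/ω_d = 0.306 s.

t_p ≈ 0.306 s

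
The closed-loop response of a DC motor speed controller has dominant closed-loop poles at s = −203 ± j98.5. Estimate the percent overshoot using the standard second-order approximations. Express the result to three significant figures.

With σ = 203, ω_d = 98.5: ω_n = √(σ²+ω_d²) = 226 rad/s, ζ = σ/ω_n = 0.900.
%OS = 100·exp(−πζ/√(1−ζ²)) = 0.154%.

%OS ≈ 0.154%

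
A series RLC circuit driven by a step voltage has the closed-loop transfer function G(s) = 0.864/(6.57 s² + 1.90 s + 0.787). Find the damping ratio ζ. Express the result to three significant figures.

Dividing through by 6.57: denominator becomes s² + 0.2892 s + 0.1198.
So ω_n = √0.1198 = 0.346 rad/s and ζ = 0.2892/(2·0.346) = 0.418.

ζ ≈ 0.418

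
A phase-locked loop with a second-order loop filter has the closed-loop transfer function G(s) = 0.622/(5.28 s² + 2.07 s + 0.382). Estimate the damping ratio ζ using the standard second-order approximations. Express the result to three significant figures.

Dividing through by 5.28: denominator becomes s² + 0.3920 s + 0.07235.
So ω_n = √0.07235 = 0.269 rad/s and ζ = 0.3920/(2·0.269) = 0.729.

ζ ≈ 0.729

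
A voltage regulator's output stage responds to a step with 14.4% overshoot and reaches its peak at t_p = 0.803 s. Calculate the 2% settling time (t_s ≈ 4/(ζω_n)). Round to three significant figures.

t_s ≈ 1.66 s

The overshoot fixes ζ = −ln(OS)/√(π²+ln²(OS)) = 0.525.
t_p = π/ω_d ⇒ ω_d = 3.91 rad/s; then ω_n = ω_d/√(1−ζ²) = 4.60 rad/s.
t_s ≈ 4/(ζω_n) = 4/(0.525·4.60) = 1.66 s.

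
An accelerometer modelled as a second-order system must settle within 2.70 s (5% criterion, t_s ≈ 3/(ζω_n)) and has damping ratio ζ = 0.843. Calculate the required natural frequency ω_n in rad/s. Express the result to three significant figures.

Rearranging t_s ≈ 3/(ζω_n) gives ω_n = 3/(ζ·t_s) = 3/(0.843 × 2.70) = 1.32 rad/s.

ω_n ≈ 1.32 rad/s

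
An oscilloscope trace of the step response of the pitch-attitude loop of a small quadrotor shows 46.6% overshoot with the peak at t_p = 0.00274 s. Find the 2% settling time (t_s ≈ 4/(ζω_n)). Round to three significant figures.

The overshoot fixes ζ = −ln(OS)/√(π²+ln²(OS)) = 0.236.
t_p = π/ω_d ⇒ ω_d = 1150 rad/s; then ω_n = ω_d/√(1−ζ²) = 1180 rad/s.
t_s ≈ 4/(ζω_n) = 4/(0.236·1180) = 0.0144 s.

t_s ≈ 0.0144 s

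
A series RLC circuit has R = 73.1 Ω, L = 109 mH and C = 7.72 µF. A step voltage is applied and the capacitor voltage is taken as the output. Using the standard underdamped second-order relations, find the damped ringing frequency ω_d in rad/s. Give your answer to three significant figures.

ω_d ≈ 1040 rad/s

For a series RLC circuit (capacitor voltage as output), ω_n = 1/√(LC) = 1/√(109 mH · 7.72 µF) = 1090 rad/s.
ζ = (R/2)·√(C/L) = (73.1/2)·√(7.72 µF/109 mH) = 0.308.
The damped frequency ω_d = ω_n√(1−ζ²) = 1040 rad/s.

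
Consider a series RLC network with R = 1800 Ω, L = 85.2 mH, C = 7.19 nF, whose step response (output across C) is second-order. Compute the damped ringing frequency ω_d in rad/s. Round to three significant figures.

ω_d ≈ 39000 rad/s

For a series RLC circuit (capacitor voltage as output), ω_n = 1/√(LC) = 1/√(85.2 mH · 7.19 nF) = 40400 rad/s.
ζ = (R/2)·√(C/L) = (1800/2)·√(7.19 nF/85.2 mH) = 0.261.
ω_d = ω_n√(1−ζ²) = 39000 rad/s.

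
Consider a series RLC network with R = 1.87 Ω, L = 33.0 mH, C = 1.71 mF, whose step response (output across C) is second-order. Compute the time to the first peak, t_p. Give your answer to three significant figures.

t_p ≈ 0.0242 s

For a series RLC circuit (capacitor voltage as output), ω_n = 1/√(LC) = 1/√(33.0 mH · 1.71 mF) = 133 rad/s.
ζ = (R/2)·√(C/L) = (1.87/2)·√(1.71 mF/33.0 mH) = 0.213.
ω_d = 133·√(1 − 0.213²) = 130 rad/s. t_p = π/ω_d = 0.0242 s.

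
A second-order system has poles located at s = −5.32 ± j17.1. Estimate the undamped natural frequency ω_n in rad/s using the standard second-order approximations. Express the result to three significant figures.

ω_n ≈ 17.9 rad/s

The poles are at −σ ± jω_d with σ = 5.32 and ω_d = 17.1, so ω_n = √(σ²+ω_d²) = 17.9 rad/s and ζ = σ/ω_n = 0.297.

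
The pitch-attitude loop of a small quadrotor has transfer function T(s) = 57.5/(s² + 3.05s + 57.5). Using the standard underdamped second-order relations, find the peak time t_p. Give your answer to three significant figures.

t_p ≈ 0.423 s

Comparing the denominator to s² + 2ζω_n s + ω_n²: ω_n = √57.5 = 7.58 rad/s, and 2ζω_n = 3.05 so ζ = 3.05/(2·7.58) = 0.201.
ω_d = ω_n√(1−ζ²) = 7.43 rad/s. Then t_p = π/ω_d = 0.423 s.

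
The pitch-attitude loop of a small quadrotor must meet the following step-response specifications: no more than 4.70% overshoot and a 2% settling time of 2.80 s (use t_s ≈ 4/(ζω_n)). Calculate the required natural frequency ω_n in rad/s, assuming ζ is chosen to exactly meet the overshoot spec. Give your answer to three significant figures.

ω_n ≈ 2.05 rad/s

Inverting the overshoot relation: ζ = |ln 0.0470|/√(π² + ln²0.0470) = 0.697.
Then ω_n = 4/(ζ t_s) = 4/(0.697 × 2.80) = 2.05 rad/s.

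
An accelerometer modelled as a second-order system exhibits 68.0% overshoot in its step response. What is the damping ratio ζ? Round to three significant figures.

ζ ≈ 0.122

From %OS = 100·exp(−πζ/√(1−ζ²)), invert to get ζ = −ln(OS)/√(π² + ln²(OS)) with OS = 0.680.
−ln 0.680 = 0.3857, so ζ = 0.3857/√(π² + 0.1487) = 0.122.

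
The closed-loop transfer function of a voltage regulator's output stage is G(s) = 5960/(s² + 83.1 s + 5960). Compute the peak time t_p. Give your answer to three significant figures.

ω_n = √5960 = 77.2 rad/s; ζ = 83.1/(2·77.2) = 0.538.
ω_d = ω_n√(1−ζ²) = 65.1 rad/s. Then t_p = π/ω_d = 0.0483 s.

t_p ≈ 0.0483 s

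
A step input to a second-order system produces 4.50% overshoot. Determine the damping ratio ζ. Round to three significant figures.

Inverting the overshoot relation: ζ = |ln 0.0450|/√(π² + ln²0.0450) = 0.703.

ζ ≈ 0.703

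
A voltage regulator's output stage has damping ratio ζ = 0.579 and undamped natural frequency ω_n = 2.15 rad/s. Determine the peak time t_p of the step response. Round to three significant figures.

The damped frequency is ω_d = ω_n√(1−ζ²) = 2.15·√(1−0.335) = 1.75 rad/s.
Peak time t_p = π/ω_d = π/1.75 = 1.79 s.

t_p ≈ 1.79 s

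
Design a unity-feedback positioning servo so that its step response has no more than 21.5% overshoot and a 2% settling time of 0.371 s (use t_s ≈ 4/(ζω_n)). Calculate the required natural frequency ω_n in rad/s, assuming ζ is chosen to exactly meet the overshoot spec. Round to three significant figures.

ω_n ≈ 24.5 rad/s

From %OS = 100·exp(−πζ/√(1−ζ²)), invert to get ζ = −ln(OS)/√(π² + ln²(OS)) with OS = 0.215.
−ln 0.215 = 1.537, so ζ = 1.537/√(π² + 2.363) = 0.439.
Then ω_n = 4/(ζ t_s) = 4/(0.439 × 0.371) = 24.5 rad/s.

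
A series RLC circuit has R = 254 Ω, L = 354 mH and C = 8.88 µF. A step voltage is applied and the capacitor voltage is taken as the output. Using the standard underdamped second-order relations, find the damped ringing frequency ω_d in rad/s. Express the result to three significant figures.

ω_d ≈ 435 rad/s

For a series RLC circuit (capacitor voltage as output), ω_n = 1/√(LC) = 1/√(354 mH · 8.88 µF) = 564 rad/s.
ζ = (R/2)·√(C/L) = (254/2)·√(8.88 µF/354 mH) = 0.636.
ω_d = ω_n√(1−ζ²) = 435 rad/s.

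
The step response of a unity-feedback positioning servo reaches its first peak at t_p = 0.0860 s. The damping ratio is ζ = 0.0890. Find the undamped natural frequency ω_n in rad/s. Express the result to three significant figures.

Peak time t_p = π/ω_d, so ω_d = π/t_p = π/0.0860 = 36.5 rad/s.
ω_n = ω_d/√(1−ζ²) = 36.5/√0.992 = 36.7 rad/s.

ω_n ≈ 36.7 rad/s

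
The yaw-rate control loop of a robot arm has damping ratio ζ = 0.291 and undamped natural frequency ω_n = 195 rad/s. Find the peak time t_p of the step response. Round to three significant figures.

t_p ≈ 0.0168 s

The damped frequency is ω_d = ω_n√(1−ζ²) = 195·√(1−0.0847) = 187 rad/s.
Peak time t_p = π/ω_d = π/187 = 0.0168 s.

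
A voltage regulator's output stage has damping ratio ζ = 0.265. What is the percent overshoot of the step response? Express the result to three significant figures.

For an underdamped second-order system, %OS = 100·exp(−πζ/√(1−ζ²)).
πζ/√(1−ζ²) = π·0.265/√(1−0.0702) = 0.8634, so %OS = 100·e^(−0.8634) = 42.2%.

%OS ≈ 42.2%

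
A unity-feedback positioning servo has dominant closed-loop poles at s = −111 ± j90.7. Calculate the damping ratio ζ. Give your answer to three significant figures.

ζ ≈ 0.774

|pole| = ω_n = √(111² + 90.7²) = 143 rad/s; ζ = cos θ = σ/ω_n = 0.774.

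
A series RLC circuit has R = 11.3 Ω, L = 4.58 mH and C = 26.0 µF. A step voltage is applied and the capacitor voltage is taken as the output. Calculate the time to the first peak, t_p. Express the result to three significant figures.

t_p ≈ 0.00120 s

For a series RLC circuit (capacitor voltage as output), ω_n = 1/√(LC) = 1/√(4.58 mH · 26.0 µF) = 2900 rad/s.
ζ = (R/2)·√(C/L) = (11.3/2)·√(26.0 µF/4.58 mH) = 0.426.
ω_d = 2900·√(1 − 0.426²) = 2620 rad/s. t_p = π/ω_d = 0.00120 s.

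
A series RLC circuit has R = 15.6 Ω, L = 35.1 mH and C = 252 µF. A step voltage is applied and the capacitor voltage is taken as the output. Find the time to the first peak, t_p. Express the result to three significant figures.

For a series RLC circuit (capacitor voltage as output), ω_n = 1/√(LC) = 1/√(35.1 mH · 252 µF) = 336 rad/s.
ζ = (R/2)·√(C/L) = (15.6/2)·√(252 µF/35.1 mH) = 0.661.
ω_d = 336·√(1 − 0.661²) = 252 rad/s. t_p = π/ω_d = 0.0125 s.

t_p ≈ 0.0125 s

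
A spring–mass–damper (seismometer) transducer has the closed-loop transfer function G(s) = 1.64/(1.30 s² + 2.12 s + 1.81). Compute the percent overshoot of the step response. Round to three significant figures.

%OS ≈ 4.96%

Dividing through by 1.30: denominator becomes s² + 1.631 s + 1.392.
So ω_n = √1.392 = 1.18 rad/s and ζ = 1.631/(2·1.18) = 0.691.
Overshoot: exp(−π·0.691/√(1−0.691²)) = 0.0496, i.e. 4.96%.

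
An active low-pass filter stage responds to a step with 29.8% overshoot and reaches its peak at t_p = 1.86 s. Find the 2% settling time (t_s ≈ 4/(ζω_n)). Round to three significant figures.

t_s ≈ 6.15 s

From the overshoot, ζ = −ln(OS)/√(π²+ln²(OS)) = 0.360.
t_p = π/ω_d ⇒ ω_d = 1.69 rad/s; then ω_n = ω_d/√(1−ζ²) = 1.81 rad/s.
t_s ≈ 4/(ζω_n) = 4/(0.360·1.81) = 6.15 s.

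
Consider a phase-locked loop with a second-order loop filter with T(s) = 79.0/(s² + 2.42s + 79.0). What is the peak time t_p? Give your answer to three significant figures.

Matching coefficients with s² + 2ζω_n s + ω_n² gives ω_n² = 79.0 ⇒ ω_n = 8.89 rad/s, and ζ = 2.42/(2ω_n) = 0.136.
The damped frequency ω_d = ω_n√(1−ζ²) = 8.81 rad/s. Then t_p = π/ω_d = 0.357 s.

t_p ≈ 0.357 s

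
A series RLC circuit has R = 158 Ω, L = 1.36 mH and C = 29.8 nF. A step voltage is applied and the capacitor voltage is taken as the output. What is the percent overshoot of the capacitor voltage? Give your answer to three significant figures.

%OS ≈ 28.6%

For a series RLC circuit (capacitor voltage as output), ω_n = 1/√(LC) = 1/√(1.36 mH · 29.8 nF) = 157000 rad/s.
ζ = (R/2)·√(C/L) = (158/2)·√(29.8 nF/1.36 mH) = 0.370.
%OS = 100·exp(−πζ/√(1−ζ²)) = 28.6%.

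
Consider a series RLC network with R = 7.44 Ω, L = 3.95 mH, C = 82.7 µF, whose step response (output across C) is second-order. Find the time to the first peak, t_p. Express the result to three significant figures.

For a series RLC circuit (capacitor voltage as output), ω_n = 1/√(LC) = 1/√(3.95 mH · 82.7 µF) = 1750 rad/s.
ζ = (R/2)·√(C/L) = (7.44/2)·√(82.7 µF/3.95 mH) = 0.538.
ω_d = 1750·√(1 − 0.538²) = 1470 rad/s. t_p = π/ω_d = 0.00213 s.

t_p ≈ 0.00213 s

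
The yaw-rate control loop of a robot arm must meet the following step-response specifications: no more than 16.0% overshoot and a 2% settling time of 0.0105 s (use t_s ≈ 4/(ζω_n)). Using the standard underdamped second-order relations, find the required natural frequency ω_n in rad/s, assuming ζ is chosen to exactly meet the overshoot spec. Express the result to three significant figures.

ω_n ≈ 756 rad/s

Inverting the overshoot relation: ζ = |ln 0.160|/√(π² + ln²0.160) = 0.504.
From t_s ≈ 4/(ζω_n): ω_n = 4/(ζ·t_s) = 4/(0.504·0.0105) = 756 rad/s.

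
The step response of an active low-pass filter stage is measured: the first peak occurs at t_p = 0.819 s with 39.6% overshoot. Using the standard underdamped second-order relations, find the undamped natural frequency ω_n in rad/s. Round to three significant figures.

ω_n ≈ 4.00 rad/s

The overshoot fixes ζ = −ln(OS)/√(π²+ln²(OS)) = 0.283.
From t_p = π/ω_d, ω_d = π/0.819 = 3.84 rad/s, so ω_n = ω_d/√(1−ζ²) = 4.00 rad/s.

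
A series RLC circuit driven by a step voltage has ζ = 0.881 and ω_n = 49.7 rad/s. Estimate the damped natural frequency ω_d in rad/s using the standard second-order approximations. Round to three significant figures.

ω_d = ω_n√(1−ζ²) = 49.7·√0.224 = 23.5 rad/s.

ω_d ≈ 23.5 rad/s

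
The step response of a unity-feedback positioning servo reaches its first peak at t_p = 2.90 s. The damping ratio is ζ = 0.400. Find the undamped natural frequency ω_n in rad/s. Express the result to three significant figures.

ω_n ≈ 1.18 rad/s

Peak time t_p = π/ω_d, so ω_d = π/t_p = π/2.90 = 1.08 rad/s.
ω_n = ω_d/√(1−ζ²) = 1.08/√0.840 = 1.18 rad/s.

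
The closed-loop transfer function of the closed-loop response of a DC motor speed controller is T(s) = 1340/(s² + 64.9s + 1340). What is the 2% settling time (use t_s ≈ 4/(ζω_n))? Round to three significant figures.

Matching coefficients with s² + 2ζω_n s + ω_n² gives ω_n² = 1340 ⇒ ω_n = 36.6 rad/s, and ζ = 64.9/(2ω_n) = 0.886.
t_s ≈ 4/(ζω_n) = 4/(0.886·36.6) = 0.123 s.

t_s ≈ 0.123 s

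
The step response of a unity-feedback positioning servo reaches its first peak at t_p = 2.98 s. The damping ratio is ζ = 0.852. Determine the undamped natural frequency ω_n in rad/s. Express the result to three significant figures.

ω_n ≈ 2.01 rad/s

Peak time t_p = π/ω_d, so ω_d = π/t_p = π/2.98 = 1.05 rad/s.
ω_n = ω_d/√(1−ζ²) = 1.05/√0.274 = 2.01 rad/s.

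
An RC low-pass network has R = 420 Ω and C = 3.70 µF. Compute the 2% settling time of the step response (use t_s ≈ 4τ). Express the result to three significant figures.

τ = RC = 420 × 3.70 µF = 0.00155 s.
t_s ≈ 4τ = 0.00622 s.

t_s ≈ 0.00622 s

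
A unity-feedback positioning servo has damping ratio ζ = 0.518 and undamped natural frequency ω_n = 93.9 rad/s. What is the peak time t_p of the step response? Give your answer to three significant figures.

t_p ≈ 0.0391 s

The damped frequency is ω_d = ω_n√(1−ζ²) = 93.9·√(1−0.268) = 80.3 rad/s.
Peak time t_p = π/ω_d = π/80.3 = 0.0391 s.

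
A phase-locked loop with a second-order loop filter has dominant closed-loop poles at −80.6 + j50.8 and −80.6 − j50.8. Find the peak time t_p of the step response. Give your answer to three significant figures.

t_p = π/ω_d with ω_d = 50.8 (the imaginary part), so t_p = 0.0618 s.

t_p ≈ 0.0618 s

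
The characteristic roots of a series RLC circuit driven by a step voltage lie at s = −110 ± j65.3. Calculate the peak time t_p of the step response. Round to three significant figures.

t_p ≈ 0.0481 s

t_p = π/ω_d with ω_d = 65.3 (the imaginary part), so t_p = 0.0481 s.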